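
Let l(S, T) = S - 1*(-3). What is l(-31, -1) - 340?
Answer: -368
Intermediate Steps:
l(S, T) = 3 + S (l(S, T) = S + 3 = 3 + S)
l(-31, -1) - 340 = (3 - 31) - 340 = -28 - 340 = -368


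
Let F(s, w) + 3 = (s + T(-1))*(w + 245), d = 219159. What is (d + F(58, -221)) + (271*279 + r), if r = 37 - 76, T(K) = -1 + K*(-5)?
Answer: 296214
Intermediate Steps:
T(K) = -1 - 5*K
r = -39
F(s, w) = -3 + (4 + s)*(245 + w) (F(s, w) = -3 + (s + (-1 - 5*(-1)))*(w + 245) = -3 + (s + (-1 + 5))*(245 + w) = -3 + (s + 4)*(245 + w) = -3 + (4 + s)*(245 + w))
(d + F(58, -221)) + (271*279 + r) = (219159 + (977 + 4*(-221) + 245*58 + 58*(-221))) + (271*279 - 39) = (219159 + (977 - 884 + 14210 - 12818)) + (75609 - 39) = (219159 + 1485) + 75570 = 220644 + 75570 = 296214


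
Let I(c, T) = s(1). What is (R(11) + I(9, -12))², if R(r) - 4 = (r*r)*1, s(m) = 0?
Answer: 15625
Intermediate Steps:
I(c, T) = 0
R(r) = 4 + r² (R(r) = 4 + (r*r)*1 = 4 + r²*1 = 4 + r²)
(R(11) + I(9, -12))² = ((4 + 11²) + 0)² = ((4 + 121) + 0)² = (125 + 0)² = 125² = 15625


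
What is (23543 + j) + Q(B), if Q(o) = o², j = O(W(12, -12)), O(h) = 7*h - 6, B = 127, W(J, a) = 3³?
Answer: 39855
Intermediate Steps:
W(J, a) = 27
O(h) = -6 + 7*h
j = 183 (j = -6 + 7*27 = -6 + 189 = 183)
(23543 + j) + Q(B) = (23543 + 183) + 127² = 23726 + 16129 = 39855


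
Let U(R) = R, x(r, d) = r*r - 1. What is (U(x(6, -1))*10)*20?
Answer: 7000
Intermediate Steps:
x(r, d) = -1 + r**2 (x(r, d) = r**2 - 1 = -1 + r**2)
(U(x(6, -1))*10)*20 = ((-1 + 6**2)*10)*20 = ((-1 + 36)*10)*20 = (35*10)*20 = 350*20 = 7000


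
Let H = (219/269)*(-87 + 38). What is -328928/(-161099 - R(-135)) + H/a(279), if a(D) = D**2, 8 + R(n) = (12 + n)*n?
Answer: 7969435024/4306501431 ≈ 1.8506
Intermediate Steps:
R(n) = -8 + n*(12 + n) (R(n) = -8 + (12 + n)*n = -8 + n*(12 + n))
H = -10731/269 (H = (219*(1/269))*(-49) = (219/269)*(-49) = -10731/269 ≈ -39.892)
-328928/(-161099 - R(-135)) + H/a(279) = -328928/(-161099 - (-8 + (-135)**2 + 12*(-135))) - 10731/(269*(279**2)) = -328928/(-161099 - (-8 + 18225 - 1620)) - 10731/269/77841 = -328928/(-161099 - 1*16597) - 10731/269*1/77841 = -328928/(-161099 - 16597) - 3577/6979743 = -328928/(-177696) - 3577/6979743 = -328928*(-1/177696) - 3577/6979743 = 10279/5553 - 3577/6979743 = 7969435024/4306501431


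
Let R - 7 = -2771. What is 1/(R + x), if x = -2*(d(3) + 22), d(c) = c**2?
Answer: -1/2826 ≈ -0.00035386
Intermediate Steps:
R = -2764 (R = 7 - 2771 = -2764)
x = -62 (x = -2*(3**2 + 22) = -2*(9 + 22) = -2*31 = -62)
1/(R + x) = 1/(-2764 - 62) = 1/(-2826) = -1/2826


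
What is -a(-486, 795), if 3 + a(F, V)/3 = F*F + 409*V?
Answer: -1684044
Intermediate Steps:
a(F, V) = -9 + 3*F**2 + 1227*V (a(F, V) = -9 + 3*(F*F + 409*V) = -9 + 3*(F**2 + 409*V) = -9 + (3*F**2 + 1227*V) = -9 + 3*F**2 + 1227*V)
-a(-486, 795) = -(-9 + 3*(-486)**2 + 1227*795) = -(-9 + 3*236196 + 975465) = -(-9 + 708588 + 975465) = -1*1684044 = -1684044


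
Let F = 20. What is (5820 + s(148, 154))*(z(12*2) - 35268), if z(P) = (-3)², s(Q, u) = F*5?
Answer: -208733280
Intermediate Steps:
s(Q, u) = 100 (s(Q, u) = 20*5 = 100)
z(P) = 9
(5820 + s(148, 154))*(z(12*2) - 35268) = (5820 + 100)*(9 - 35268) = 5920*(-35259) = -208733280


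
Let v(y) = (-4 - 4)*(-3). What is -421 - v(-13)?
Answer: -445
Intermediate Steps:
v(y) = 24 (v(y) = -8*(-3) = 24)
-421 - v(-13) = -421 - 1*24 = -421 - 24 = -445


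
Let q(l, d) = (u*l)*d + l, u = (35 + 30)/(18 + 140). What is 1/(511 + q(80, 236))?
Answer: 79/660289 ≈ 0.00011964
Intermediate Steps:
u = 65/158 ≈ 0.41139
q(l, d) = l + 65*d*l/158 (q(l, d) = (65*l/158)*d + l = 65*d*l/158 + l = l + 65*d*l/158)
1/(511 + q(80, 236)) = 1/(511 + (1/158)*80*(158 + 65*236)) = 1/(511 + (1/158)*80*(158 + 15340)) = 1/(511 + (1/158)*80*15498) = 1/(511 + 619920/79) = 1/(660289/79) = 79/660289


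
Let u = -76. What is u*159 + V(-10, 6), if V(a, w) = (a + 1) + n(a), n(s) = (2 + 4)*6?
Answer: -12057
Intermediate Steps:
n(s) = 36 (n(s) = 6*6 = 36)
V(a, w) = 37 + a (V(a, w) = (a + 1) + 36 = (1 + a) + 36 = 37 + a)
u*159 + V(-10, 6) = -76*159 + (37 - 10) = -12084 + 27 = -12057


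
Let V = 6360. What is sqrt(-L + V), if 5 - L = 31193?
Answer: 6*sqrt(1043) ≈ 193.77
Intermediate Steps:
L = -31188 (L = 5 - 1*31193 = 5 - 31193 = -31188)
sqrt(-L + V) = sqrt(-1*(-31188) + 6360) = sqrt(31188 + 6360) = sqrt(37548) = 6*sqrt(1043)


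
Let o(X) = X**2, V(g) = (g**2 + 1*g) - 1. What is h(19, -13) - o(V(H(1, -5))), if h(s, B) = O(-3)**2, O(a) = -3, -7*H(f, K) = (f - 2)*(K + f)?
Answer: 17888/2401 ≈ 7.4502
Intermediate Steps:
H(f, K) = -(-2 + f)*(K + f)/7 (H(f, K) = -(f - 2)*(K + f)/7 = -(-2 + f)*(K + f)/7)
h(s, B) = 9 (h(s, B) = (-3)**2 = 9)
V(g) = -1 + g + g**2 (V(g) = (g**2 + g) - 1 = (g + g**2) - 1 = -1 + g + g**2)
h(19, -13) - o(V(H(1, -5))) = 9 - (-1 + (-1/7*1**2 + (2/7)*(-5) + (2/7)*1 - 1/7*(-5)*1) + (-1/7*1**2 + (2/7)*(-5) + (2/7)*1 - 1/7*(-5)*1)**2)**2 = 9 - (-1 + (-1/7*1 - 10/7 + 2/7 + 5/7) + (-1/7*1 - 10/7 + 2/7 + 5/7)**2)**2 = 9 - (-1 + (-1/7 - 10/7 + 2/7 + 5/7) + (-1/7 - 10/7 + 2/7 + 5/7)**2)**2 = 9 - (-1 - 4/7 + (-4/7)**2)**2 = 9 - (-1 - 4/7 + 16/49)**2 = 9 - (-61/49)**2 = 9 - 1*3721/2401 = 9 - 3721/2401 = 17888/2401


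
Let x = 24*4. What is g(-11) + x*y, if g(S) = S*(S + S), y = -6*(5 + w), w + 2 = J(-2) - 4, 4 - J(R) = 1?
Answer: -910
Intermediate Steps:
J(R) = 3 (J(R) = 4 - 1*1 = 4 - 1 = 3)
x = 96
w = -3 (w = -2 + (3 - 4) = -2 - 1 = -3)
y = -12 (y = -6*(5 - 3) = -6*2 = -12)
g(S) = 2*S**2 (g(S) = S*(2*S) = 2*S**2)
g(-11) + x*y = 2*(-11)**2 + 96*(-12) = 2*121 - 1152 = 242 - 1152 = -910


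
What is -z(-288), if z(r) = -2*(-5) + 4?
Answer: -14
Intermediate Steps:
z(r) = 14 (z(r) = 10 + 4 = 14)
-z(-288) = -1*14 = -14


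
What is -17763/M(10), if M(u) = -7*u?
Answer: 17763/70 ≈ 253.76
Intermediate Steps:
-17763/M(10) = -17763/((-7*10)) = -17763/(-70) = -17763*(-1/70) = 17763/70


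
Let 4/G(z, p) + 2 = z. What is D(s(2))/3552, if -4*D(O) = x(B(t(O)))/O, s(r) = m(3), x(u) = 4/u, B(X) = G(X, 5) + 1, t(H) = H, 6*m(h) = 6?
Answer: 1/10656 ≈ 9.3844e-5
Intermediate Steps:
m(h) = 1 (m(h) = (1/6)*6 = 1)
G(z, p) = 4/(-2 + z)
B(X) = 1 + 4/(-2 + X) (B(X) = 4/(-2 + X) + 1 = 1 + 4/(-2 + X))
s(r) = 1
D(O) = -(-2 + O)/(O*(2 + O)) (D(O) = -4/(((2 + O)/(-2 + O)))/(4*O) = -4*((-2 + O)/(2 + O))/(4*O) = -4*(-2 + O)/(2 + O)/(4*O) = -(-2 + O)/(O*(2 + O)))
D(s(2))/3552 = ((2 - 1*1)/(1*(2 + 1)))/3552 = (1*(2 - 1)/3)*(1/3552) = (1*(1/3)*1)*(1/3552) = (1/3)*(1/3552) = 1/10656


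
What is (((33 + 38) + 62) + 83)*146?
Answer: 31536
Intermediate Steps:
(((33 + 38) + 62) + 83)*146 = ((71 + 62) + 83)*146 = (133 + 83)*146 = 216*146 = 31536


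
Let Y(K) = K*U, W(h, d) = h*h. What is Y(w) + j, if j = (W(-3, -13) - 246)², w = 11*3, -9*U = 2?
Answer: 168485/3 ≈ 56162.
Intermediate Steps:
U = -2/9 (U = -⅑*2 = -2/9 ≈ -0.22222)
w = 33
W(h, d) = h²
Y(K) = -2*K/9 (Y(K) = K*(-2/9) = -2*K/9)
j = 56169 (j = ((-3)² - 246)² = (9 - 246)² = (-237)² = 56169)
Y(w) + j = -2/9*33 + 56169 = -22/3 + 56169 = 168485/3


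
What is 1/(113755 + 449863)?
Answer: 1/563618 ≈ 1.7743e-6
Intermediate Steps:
1/(113755 + 449863) = 1/563618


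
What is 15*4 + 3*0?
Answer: 60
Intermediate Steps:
15*4 + 3*0 = 60 + 0 = 60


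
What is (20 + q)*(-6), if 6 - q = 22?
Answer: -24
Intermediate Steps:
q = -16 (q = 6 - 1*22 = 6 - 22 = -16)
(20 + q)*(-6) = (20 - 16)*(-6) = 4*(-6) = -24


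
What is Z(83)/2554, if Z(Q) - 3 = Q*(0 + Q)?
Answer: 3446/1277 ≈ 2.6985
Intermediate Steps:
Z(Q) = 3 + Q**2 (Z(Q) = 3 + Q*(0 + Q) = 3 + Q*Q = 3 + Q**2)
Z(83)/2554 = (3 + 83**2)/2554 = (3 + 6889)*(1/2554) = 6892*(1/2554) = 3446/1277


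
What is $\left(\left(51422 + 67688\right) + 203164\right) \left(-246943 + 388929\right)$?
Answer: $45758396164$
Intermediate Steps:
$\left(\left(51422 + 67688\right) + 203164\right) \left(-246943 + 388929\right) = \left(119110 + 203164\right) 141986 = 322274 \cdot 141986 = 45758396164$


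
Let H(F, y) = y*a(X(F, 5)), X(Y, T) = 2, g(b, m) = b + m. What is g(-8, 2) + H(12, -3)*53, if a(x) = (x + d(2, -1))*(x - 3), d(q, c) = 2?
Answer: 630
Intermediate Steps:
a(x) = (-3 + x)*(2 + x) (a(x) = (x + 2)*(x - 3) = (2 + x)*(-3 + x) = (-3 + x)*(2 + x))
H(F, y) = -4*y (H(F, y) = y*(-6 + 2² - 1*2) = y*(-6 + 4 - 2) = y*(-4) = -4*y)
g(-8, 2) + H(12, -3)*53 = (-8 + 2) - 4*(-3)*53 = -6 + 12*53 = -6 + 636 = 630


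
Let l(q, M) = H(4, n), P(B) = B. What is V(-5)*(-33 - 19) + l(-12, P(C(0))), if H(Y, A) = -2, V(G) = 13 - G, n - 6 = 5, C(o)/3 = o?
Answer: -938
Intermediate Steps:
C(o) = 3*o
n = 11 (n = 6 + 5 = 11)
l(q, M) = -2
V(-5)*(-33 - 19) + l(-12, P(C(0))) = (13 - 1*(-5))*(-33 - 19) - 2 = (13 + 5)*(-52) - 2 = 18*(-52) - 2 = -936 - 2 = -938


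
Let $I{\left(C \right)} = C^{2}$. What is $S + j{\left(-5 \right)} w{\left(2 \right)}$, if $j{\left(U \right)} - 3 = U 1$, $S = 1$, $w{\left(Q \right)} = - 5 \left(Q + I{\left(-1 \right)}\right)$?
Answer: $31$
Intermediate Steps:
$w{\left(Q \right)} = -5 - 5 Q$ ($w{\left(Q \right)} = - 5 \left(Q + \left(-1\right)^{2}\right) = - 5 \left(Q + 1\right) = - 5 \left(1 + Q\right) = -5 - 5 Q$)
$j{\left(U \right)} = 3 + U$ ($j{\left(U \right)} = 3 + U 1 = 3 + U$)
$S + j{\left(-5 \right)} w{\left(2 \right)} = 1 + \left(3 - 5\right) \left(-5 - 10\right) = 1 - 2 \left(-5 - 10\right) = 1 - -30 = 1 + 30 = 31$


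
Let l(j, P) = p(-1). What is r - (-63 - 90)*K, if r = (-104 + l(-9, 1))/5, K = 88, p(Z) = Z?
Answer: 13443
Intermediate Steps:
l(j, P) = -1
r = -21 (r = (-104 - 1)/5 = (⅕)*(-105) = -21)
r - (-63 - 90)*K = -21 - (-63 - 90)*88 = -21 - (-153)*88 = -21 - 1*(-13464) = -21 + 13464 = 13443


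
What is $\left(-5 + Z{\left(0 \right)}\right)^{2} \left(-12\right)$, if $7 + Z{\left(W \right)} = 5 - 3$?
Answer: $-1200$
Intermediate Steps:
$Z{\left(W \right)} = -5$ ($Z{\left(W \right)} = -7 + \left(5 - 3\right) = -7 + 2 = -5$)
$\left(-5 + Z{\left(0 \right)}\right)^{2} \left(-12\right) = \left(-5 - 5\right)^{2} \left(-12\right) = \left(-10\right)^{2} \left(-12\right) = 100 \left(-12\right) = -1200$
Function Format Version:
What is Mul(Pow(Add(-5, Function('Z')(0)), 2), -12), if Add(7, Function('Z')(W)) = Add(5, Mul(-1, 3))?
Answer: -1200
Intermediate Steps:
Function('Z')(W) = -5 (Function('Z')(W) = Add(-7, Add(5, Mul(-1, 3))) = Add(-7, Add(5, -3)) = Add(-7, 2) = -5)
Mul(Pow(Add(-5, Function('Z')(0)), 2), -12) = Mul(Pow(Add(-5, -5), 2), -12) = Mul(Pow(-10, 2), -12) = Mul(100, -12) = -1200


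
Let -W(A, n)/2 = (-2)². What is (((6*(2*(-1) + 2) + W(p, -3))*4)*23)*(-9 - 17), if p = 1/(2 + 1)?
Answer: 19136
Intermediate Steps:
p = ⅓ (p = 1/3 = ⅓ ≈ 0.33333)
W(A, n) = -8 (W(A, n) = -2*(-2)² = -2*4 = -8)
(((6*(2*(-1) + 2) + W(p, -3))*4)*23)*(-9 - 17) = (((6*(2*(-1) + 2) - 8)*4)*23)*(-9 - 17) = (((6*(-2 + 2) - 8)*4)*23)*(-26) = (((6*0 - 8)*4)*23)*(-26) = (((0 - 8)*4)*23)*(-26) = (-8*4*23)*(-26) = -32*23*(-26) = -736*(-26) = 19136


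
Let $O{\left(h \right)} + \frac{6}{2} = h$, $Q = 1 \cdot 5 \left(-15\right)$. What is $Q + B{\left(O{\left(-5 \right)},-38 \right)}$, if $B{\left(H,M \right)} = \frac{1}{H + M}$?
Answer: $- \frac{3451}{46} \approx -75.022$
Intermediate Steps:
$Q = -75$ ($Q = 5 \left(-15\right) = -75$)
$O{\left(h \right)} = -3 + h$
$Q + B{\left(O{\left(-5 \right)},-38 \right)} = -75 + \frac{1}{\left(-3 - 5\right) - 38} = -75 + \frac{1}{-8 - 38} = -75 + \frac{1}{-46} = -75 - \frac{1}{46} = - \frac{3451}{46}$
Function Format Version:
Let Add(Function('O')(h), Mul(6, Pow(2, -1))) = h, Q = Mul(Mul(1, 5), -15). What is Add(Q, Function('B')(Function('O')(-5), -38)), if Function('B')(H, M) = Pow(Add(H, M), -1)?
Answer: Rational(-3451, 46) ≈ -75.022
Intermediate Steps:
Q = -75 (Q = Mul(5, -15) = -75)
Function('O')(h) = Add(-3, h)
Add(Q, Function('B')(Function('O')(-5), -38)) = Add(-75, Pow(Add(Add(-3, -5), -38), -1)) = Add(-75, Pow(Add(-8, -38), -1)) = Add(-75, Pow(-46, -1)) = Add(-75, Rational(-1, 46)) = Rational(-3451, 46)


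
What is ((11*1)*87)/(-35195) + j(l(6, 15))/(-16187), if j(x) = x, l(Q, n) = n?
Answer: -16018884/569701465 ≈ -0.028118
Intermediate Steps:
((11*1)*87)/(-35195) + j(l(6, 15))/(-16187) = ((11*1)*87)/(-35195) + 15/(-16187) = (11*87)*(-1/35195) + 15*(-1/16187) = 957*(-1/35195) - 15/16187 = -957/35195 - 15/16187 = -16018884/569701465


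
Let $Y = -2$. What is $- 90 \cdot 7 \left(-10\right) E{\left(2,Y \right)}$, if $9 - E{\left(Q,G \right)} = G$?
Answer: $69300$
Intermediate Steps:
$E{\left(Q,G \right)} = 9 - G$
$- 90 \cdot 7 \left(-10\right) E{\left(2,Y \right)} = - 90 \cdot 7 \left(-10\right) \left(9 - -2\right) = - 90 \left(- 70 \left(9 + 2\right)\right) = - 90 \left(\left(-70\right) 11\right) = \left(-90\right) \left(-770\right) = 69300$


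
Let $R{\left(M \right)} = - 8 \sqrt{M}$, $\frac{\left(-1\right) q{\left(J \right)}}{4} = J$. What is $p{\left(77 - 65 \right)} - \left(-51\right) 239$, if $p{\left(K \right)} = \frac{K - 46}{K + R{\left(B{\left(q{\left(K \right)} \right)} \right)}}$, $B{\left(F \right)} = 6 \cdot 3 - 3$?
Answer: $\frac{24379}{2} + \frac{\sqrt{15}}{3} \approx 12191.0$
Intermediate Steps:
$q{\left(J \right)} = - 4 J$
$B{\left(F \right)} = 15$ ($B{\left(F \right)} = 18 - 3 = 15$)
$p{\left(K \right)} = \frac{-46 + K}{K - 8 \sqrt{15}}$ ($p{\left(K \right)} = \frac{K - 46}{K - 8 \sqrt{15}} = \frac{-46 + K}{K - 8 \sqrt{15}}$)
$p{\left(77 - 65 \right)} - \left(-51\right) 239 = \frac{-46 + \left(77 - 65\right)}{\left(77 - 65\right) - 8 \sqrt{15}} - \left(-51\right) 239 = \frac{-46 + 12}{12 - 8 \sqrt{15}} - -12189 = \frac{1}{12 - 8 \sqrt{15}} \left(-34\right) + 12189 = - \frac{34}{12 - 8 \sqrt{15}} + 12189 = 12189 - \frac{34}{12 - 8 \sqrt{15}}$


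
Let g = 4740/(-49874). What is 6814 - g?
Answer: 169923088/24937 ≈ 6814.1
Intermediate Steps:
g = -2370/24937 (g = 4740*(-1/49874) = -2370/24937 ≈ -0.095039)
6814 - g = 6814 - 1*(-2370/24937) = 6814 + 2370/24937 = 169923088/24937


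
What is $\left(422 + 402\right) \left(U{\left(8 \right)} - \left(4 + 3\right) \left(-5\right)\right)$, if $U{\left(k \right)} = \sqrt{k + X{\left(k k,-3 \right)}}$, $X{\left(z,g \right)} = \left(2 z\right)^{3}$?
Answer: $28840 + 1648 \sqrt{524290} \approx 1.2221 \cdot 10^{6}$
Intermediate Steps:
$X{\left(z,g \right)} = 8 z^{3}$
$U{\left(k \right)} = \sqrt{k + 8 k^{6}}$ ($U{\left(k \right)} = \sqrt{k + 8 \left(k k\right)^{3}} = \sqrt{k + 8 \left(k^{2}\right)^{3}} = \sqrt{k + 8 k^{6}}$)
$\left(422 + 402\right) \left(U{\left(8 \right)} - \left(4 + 3\right) \left(-5\right)\right) = \left(422 + 402\right) \left(\sqrt{8 + 8 \cdot 8^{6}} - \left(4 + 3\right) \left(-5\right)\right) = 824 \left(\sqrt{8 + 8 \cdot 262144} - 7 \left(-5\right)\right) = 824 \left(\sqrt{8 + 2097152} - -35\right) = 824 \left(\sqrt{2097160} + 35\right) = 824 \left(2 \sqrt{524290} + 35\right) = 824 \left(35 + 2 \sqrt{524290}\right) = 28840 + 1648 \sqrt{524290}$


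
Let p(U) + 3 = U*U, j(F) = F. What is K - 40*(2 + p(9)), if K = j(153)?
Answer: -3047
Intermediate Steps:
K = 153
p(U) = -3 + U**2 (p(U) = -3 + U*U = -3 + U**2)
K - 40*(2 + p(9)) = 153 - 40*(2 + (-3 + 9**2)) = 153 - 40*(2 + (-3 + 81)) = 153 - 40*(2 + 78) = 153 - 40*80 = 153 - 3200 = -3047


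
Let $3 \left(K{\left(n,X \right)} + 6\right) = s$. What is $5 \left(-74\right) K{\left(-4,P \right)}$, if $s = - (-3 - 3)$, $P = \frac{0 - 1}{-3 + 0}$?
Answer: $1480$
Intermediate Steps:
$P = \frac{1}{3}$ ($P = - \frac{1}{-3} = \left(-1\right) \left(- \frac{1}{3}\right) = \frac{1}{3} \approx 0.33333$)
$s = 6$ ($s = - (-3 - 3) = \left(-1\right) \left(-6\right) = 6$)
$K{\left(n,X \right)} = -4$ ($K{\left(n,X \right)} = -6 + \frac{1}{3} \cdot 6 = -6 + 2 = -4$)
$5 \left(-74\right) K{\left(-4,P \right)} = 5 \left(-74\right) \left(-4\right) = \left(-370\right) \left(-4\right) = 1480$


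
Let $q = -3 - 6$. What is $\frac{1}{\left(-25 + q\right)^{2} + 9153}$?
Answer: $\frac{1}{10309} \approx 9.7003 \cdot 10^{-5}$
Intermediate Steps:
$q = -9$
$\frac{1}{\left(-25 + q\right)^{2} + 9153} = \frac{1}{\left(-25 - 9\right)^{2} + 9153} = \frac{1}{\left(-34\right)^{2} + 9153} = \frac{1}{1156 + 9153} = \frac{1}{10309}$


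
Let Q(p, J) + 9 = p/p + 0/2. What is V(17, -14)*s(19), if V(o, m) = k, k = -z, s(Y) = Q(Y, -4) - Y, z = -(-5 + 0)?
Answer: 135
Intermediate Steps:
Q(p, J) = -8 (Q(p, J) = -9 + (p/p + 0/2) = -9 + (1 + 0*(½)) = -9 + (1 + 0) = -9 + 1 = -8)
z = 5 (z = -1*(-5) = 5)
s(Y) = -8 - Y
k = -5 (k = -1*5 = -5)
V(o, m) = -5
V(17, -14)*s(19) = -5*(-8 - 1*19) = -5*(-8 - 19) = -5*(-27) = 135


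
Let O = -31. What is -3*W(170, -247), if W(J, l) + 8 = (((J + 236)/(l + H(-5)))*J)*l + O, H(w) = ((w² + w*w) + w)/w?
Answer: -12778467/64 ≈ -1.9966e+5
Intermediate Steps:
H(w) = (w + 2*w²)/w (H(w) = ((w² + w²) + w)/w = (2*w² + w)/w = (w + 2*w²)/w)
W(J, l) = -39 + J*l*(236 + J)/(-9 + l) (W(J, l) = -8 + ((((J + 236)/(l + (1 + 2*(-5))))*J)*l - 31) = -8 + ((((236 + J)/(l + (1 - 10)))*J)*l - 31) = -8 + ((((236 + J)/(l - 9))*J)*l - 31) = -8 + ((((236 + J)/(-9 + l))*J)*l - 31) = -8 + ((J*(236 + J)/(-9 + l))*l - 31) = -8 + (J*l*(236 + J)/(-9 + l) - 31) = -8 + (-31 + J*l*(236 + J)/(-9 + l)) = -39 + J*l*(236 + J)/(-9 + l))
-3*W(170, -247) = -3*(351 - 39*(-247) - 247*170² + 236*170*(-247))/(-9 - 247) = -3*(351 + 9633 - 247*28900 - 9909640)/(-256) = -(-3)*(351 + 9633 - 7138300 - 9909640)/256 = -(-3)*(-17037956)/256 = -3*4259489/64 = -12778467/64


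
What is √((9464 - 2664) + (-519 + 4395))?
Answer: 2*√2669 ≈ 103.32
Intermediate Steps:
√((9464 - 2664) + (-519 + 4395)) = √(6800 + 3876) = √10676 = 2*√2669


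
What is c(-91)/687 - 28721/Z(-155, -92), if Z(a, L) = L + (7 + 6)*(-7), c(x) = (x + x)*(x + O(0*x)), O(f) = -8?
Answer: 7676207/41907 ≈ 183.17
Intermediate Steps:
c(x) = 2*x*(-8 + x) (c(x) = (x + x)*(x - 8) = (2*x)*(-8 + x) = 2*x*(-8 + x))
Z(a, L) = -91 + L (Z(a, L) = L + 13*(-7) = L - 91 = -91 + L)
c(-91)/687 - 28721/Z(-155, -92) = (2*(-91)*(-8 - 91))/687 - 28721/(-91 - 92) = (2*(-91)*(-99))*(1/687) - 28721/(-183) = 18018*(1/687) - 28721*(-1/183) = 6006/229 + 28721/183 = 7676207/41907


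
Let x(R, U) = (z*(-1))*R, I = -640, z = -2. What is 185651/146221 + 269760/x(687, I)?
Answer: 6616610239/33484609 ≈ 197.60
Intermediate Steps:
x(R, U) = 2*R (x(R, U) = (-2*(-1))*R = 2*R)
185651/146221 + 269760/x(687, I) = 185651/146221 + 269760/((2*687)) = 185651*(1/146221) + 269760/1374 = 185651/146221 + 269760*(1/1374) = 185651/146221 + 44960/229 = 6616610239/33484609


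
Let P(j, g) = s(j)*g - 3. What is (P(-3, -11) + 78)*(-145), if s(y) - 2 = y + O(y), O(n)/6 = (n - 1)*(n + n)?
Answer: 217210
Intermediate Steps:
O(n) = 12*n*(-1 + n) (O(n) = 6*((n - 1)*(n + n)) = 6*((-1 + n)*(2*n)) = 6*(2*n*(-1 + n)) = 12*n*(-1 + n))
s(y) = 2 + y + 12*y*(-1 + y) (s(y) = 2 + (y + 12*y*(-1 + y)) = 2 + y + 12*y*(-1 + y))
P(j, g) = -3 + g*(2 + j + 12*j*(-1 + j)) (P(j, g) = (2 + j + 12*j*(-1 + j))*g - 3 = g*(2 + j + 12*j*(-1 + j)) - 3 = -3 + g*(2 + j + 12*j*(-1 + j)))
(P(-3, -11) + 78)*(-145) = ((-3 - 11*(2 - 3 + 12*(-3)*(-1 - 3))) + 78)*(-145) = ((-3 - 11*(2 - 3 + 12*(-3)*(-4))) + 78)*(-145) = ((-3 - 11*(2 - 3 + 144)) + 78)*(-145) = ((-3 - 11*143) + 78)*(-145) = ((-3 - 1573) + 78)*(-145) = (-1576 + 78)*(-145) = -1498*(-145) = 217210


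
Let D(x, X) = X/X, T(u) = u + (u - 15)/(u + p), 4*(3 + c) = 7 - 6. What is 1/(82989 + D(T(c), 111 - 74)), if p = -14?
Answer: 1/82990 ≈ 1.2050e-5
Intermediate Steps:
c = -11/4 (c = -3 + (7 - 6)/4 = -3 + (1/4)*1 = -3 + 1/4 = -11/4 ≈ -2.7500)
T(u) = u + (-15 + u)/(-14 + u) (T(u) = u + (u - 15)/(u - 14) = u + (-15 + u)/(-14 + u))
D(x, X) = 1
1/(82989 + D(T(c), 111 - 74)) = 1/(82989 + 1) = 1/82990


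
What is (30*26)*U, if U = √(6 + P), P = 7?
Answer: 780*√13 ≈ 2812.3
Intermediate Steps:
U = √13 (U = √(6 + 7) = √13 ≈ 3.6056)
(30*26)*U = (30*26)*√13 = 780*√13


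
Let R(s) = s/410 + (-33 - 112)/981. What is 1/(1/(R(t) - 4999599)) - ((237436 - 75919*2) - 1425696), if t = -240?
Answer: -147188819210/40221 ≈ -3.6595e+6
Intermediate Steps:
R(s) = -145/981 + s/410 (R(s) = s*(1/410) - 145*1/981 = s/410 - 145/981 = -145/981 + s/410)
1/(1/(R(t) - 4999599)) - ((237436 - 75919*2) - 1425696) = 1/(1/((-145/981 + (1/410)*(-240)) - 4999599)) - ((237436 - 75919*2) - 1425696) = 1/(1/((-145/981 - 24/41) - 4999599)) - ((237436 - 151838) - 1425696) = 1/(1/(-29489/40221 - 4999599)) - (85598 - 1425696) = 1/(1/(-201088900868/40221)) - 1*(-1340098) = 1/(-40221/201088900868) + 1340098 = -201088900868/40221 + 1340098 = -147188819210/40221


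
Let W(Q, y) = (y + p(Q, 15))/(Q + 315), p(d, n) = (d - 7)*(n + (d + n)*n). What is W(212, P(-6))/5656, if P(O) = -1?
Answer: 100157/425816 ≈ 0.23521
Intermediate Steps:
p(d, n) = (-7 + d)*(n + n*(d + n))
W(Q, y) = (-1680 + y + 15*Q² + 135*Q)/(315 + Q) (W(Q, y) = (y + 15*(-7 + Q² - 7*15 - 6*Q + Q*15))/(Q + 315) = (y + 15*(-7 + Q² - 105 - 6*Q + 15*Q))/(315 + Q) = (y + 15*(-112 + Q² + 9*Q))/(315 + Q) = (y + (-1680 + 15*Q² + 135*Q))/(315 + Q) = (-1680 + y + 15*Q² + 135*Q)/(315 + Q))
W(212, P(-6))/5656 = ((-1680 - 1 + 15*212² + 135*212)/(315 + 212))/5656 = ((-1680 - 1 + 15*44944 + 28620)/527)*(1/5656) = ((-1680 - 1 + 674160 + 28620)/527)*(1/5656) = ((1/527)*701099)*(1/5656) = (701099/527)*(1/5656) = 100157/425816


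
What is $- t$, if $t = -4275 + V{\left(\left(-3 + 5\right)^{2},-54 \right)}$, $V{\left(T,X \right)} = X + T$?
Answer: $4325$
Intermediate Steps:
$V{\left(T,X \right)} = T + X$
$t = -4325$ ($t = -4275 - \left(54 - \left(-3 + 5\right)^{2}\right) = -4275 - \left(54 - 2^{2}\right) = -4275 + \left(4 - 54\right) = -4275 - 50 = -4325$)
$- t = \left(-1\right) \left(-4325\right) = 4325$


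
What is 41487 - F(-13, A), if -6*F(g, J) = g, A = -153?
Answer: 248909/6 ≈ 41485.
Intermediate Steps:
F(g, J) = -g/6
41487 - F(-13, A) = 41487 - (-1)*(-13)/6 = 41487 - 1*13/6 = 41487 - 13/6 = 248909/6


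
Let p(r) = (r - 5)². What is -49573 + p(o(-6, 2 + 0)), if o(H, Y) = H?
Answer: -49452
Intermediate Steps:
p(r) = (-5 + r)²
-49573 + p(o(-6, 2 + 0)) = -49573 + (-5 - 6)² = -49573 + (-11)² = -49573 + 121 = -49452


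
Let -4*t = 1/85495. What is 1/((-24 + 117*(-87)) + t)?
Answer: -341980/3489221941 ≈ -9.8010e-5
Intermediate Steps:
t = -1/341980 (t = -¼/85495 = -¼*1/85495 = -1/341980 ≈ -2.9241e-6)
1/((-24 + 117*(-87)) + t) = 1/((-24 + 117*(-87)) - 1/341980) = 1/((-24 - 10179) - 1/341980) = 1/(-10203 - 1/341980) = 1/(-3489221941/341980) = -341980/3489221941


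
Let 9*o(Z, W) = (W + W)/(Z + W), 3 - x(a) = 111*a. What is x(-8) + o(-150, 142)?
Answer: 15967/18 ≈ 887.06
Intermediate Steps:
x(a) = 3 - 111*a
o(Z, W) = 2*W/(9*(W + Z)) (o(Z, W) = ((W + W)/(Z + W))/9 = ((2*W)/(W + Z))/9 = (2*W/(W + Z))/9 = 2*W/(9*(W + Z)))
x(-8) + o(-150, 142) = (3 - 111*(-8)) + (2/9)*142/(142 - 150) = (3 + 888) + (2/9)*142/(-8) = 891 + (2/9)*142*(-1/8) = 891 - 71/18 = 15967/18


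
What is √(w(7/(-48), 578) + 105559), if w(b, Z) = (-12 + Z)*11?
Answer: √111785 ≈ 334.34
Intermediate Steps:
w(b, Z) = -132 + 11*Z
√(w(7/(-48), 578) + 105559) = √((-132 + 11*578) + 105559) = √((-132 + 6358) + 105559) = √(6226 + 105559) = √111785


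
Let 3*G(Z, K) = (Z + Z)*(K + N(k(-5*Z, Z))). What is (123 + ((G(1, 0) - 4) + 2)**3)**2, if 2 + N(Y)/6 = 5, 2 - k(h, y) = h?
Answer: 1261129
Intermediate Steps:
k(h, y) = 2 - h
N(Y) = 18 (N(Y) = -12 + 6*5 = -12 + 30 = 18)
G(Z, K) = 2*Z*(18 + K)/3 (G(Z, K) = ((Z + Z)*(K + 18))/3 = ((2*Z)*(18 + K))/3 = (2*Z*(18 + K))/3 = 2*Z*(18 + K)/3)
(123 + ((G(1, 0) - 4) + 2)**3)**2 = (123 + (((2/3)*1*(18 + 0) - 4) + 2)**3)**2 = (123 + (((2/3)*1*18 - 4) + 2)**3)**2 = (123 + ((12 - 4) + 2)**3)**2 = (123 + (8 + 2)**3)**2 = (123 + 10**3)**2 = (123 + 1000)**2 = 1123**2 = 1261129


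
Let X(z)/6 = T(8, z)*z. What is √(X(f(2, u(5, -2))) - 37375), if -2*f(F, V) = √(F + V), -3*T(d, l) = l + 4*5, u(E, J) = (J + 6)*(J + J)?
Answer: 2*√(-9342 + 5*I*√14) ≈ 0.19356 + 193.31*I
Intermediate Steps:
u(E, J) = 2*J*(6 + J) (u(E, J) = (6 + J)*(2*J) = 2*J*(6 + J))
T(d, l) = -20/3 - l/3 (T(d, l) = -(l + 4*5)/3 = -(l + 20)/3 = -(20 + l)/3 = -20/3 - l/3)
f(F, V) = -√(F + V)/2
X(z) = 6*z*(-20/3 - z/3) (X(z) = 6*((-20/3 - z/3)*z) = 6*(z*(-20/3 - z/3)) = 6*z*(-20/3 - z/3))
√(X(f(2, u(5, -2))) - 37375) = √(-2*(-√(2 + 2*(-2)*(6 - 2))/2)*(20 - √(2 + 2*(-2)*(6 - 2))/2) - 37375) = √(-2*(-√(2 + 2*(-2)*4)/2)*(20 - √(2 + 2*(-2)*4)/2) - 37375) = √(-2*(-√(2 - 16)/2)*(20 - √(2 - 16)/2) - 37375) = √(-2*(-I*√14/2)*(20 - I*√14/2) - 37375) = √(I*√14*(20 - I*√14/2) - 37375) = √(-37375 + I*√14*(20 - I*√14/2))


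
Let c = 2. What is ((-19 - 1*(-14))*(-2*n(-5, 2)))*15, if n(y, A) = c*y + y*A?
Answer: -3000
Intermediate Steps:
n(y, A) = 2*y + A*y (n(y, A) = 2*y + y*A = 2*y + A*y)
((-19 - 1*(-14))*(-2*n(-5, 2)))*15 = ((-19 - 1*(-14))*(-(-10)*(2 + 2)))*15 = ((-19 + 14)*(-(-10)*4))*15 = -(-10)*(-20)*15 = -5*40*15 = -200*15 = -3000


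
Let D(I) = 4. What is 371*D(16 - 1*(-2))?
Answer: 1484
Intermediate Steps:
371*D(16 - 1*(-2)) = 371*4 = 1484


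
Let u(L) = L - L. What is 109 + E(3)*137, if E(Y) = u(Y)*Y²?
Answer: 109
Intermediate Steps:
u(L) = 0
E(Y) = 0 (E(Y) = 0*Y² = 0)
109 + E(3)*137 = 109 + 0*137 = 109 + 0 = 109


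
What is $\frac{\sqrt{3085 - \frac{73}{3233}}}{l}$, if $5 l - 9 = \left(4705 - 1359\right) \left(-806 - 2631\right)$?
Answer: $- \frac{10 \sqrt{8061268889}}{37180123969} \approx -2.4149 \cdot 10^{-5}$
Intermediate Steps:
$l = - \frac{11500193}{5}$ ($l = \frac{9}{5} + \frac{\left(4705 - 1359\right) \left(-806 - 2631\right)}{5} = \frac{9}{5} + \frac{3346 \left(-3437\right)}{5} = \frac{9}{5} + \frac{1}{5} \left(-11500202\right) = \frac{9}{5} - \frac{11500202}{5} = - \frac{11500193}{5} \approx -2.3 \cdot 10^{6}$)
$\frac{\sqrt{3085 - \frac{73}{3233}}}{l} = \frac{\sqrt{3085 - \frac{73}{3233}}}{- \frac{11500193}{5}} = \sqrt{3085 - \frac{73}{3233}} \left(- \frac{5}{11500193}\right) = \sqrt{\frac{9973732}{3233}} \left(- \frac{5}{11500193}\right) = \frac{2 \sqrt{8061268889}}{3233} \left(- \frac{5}{11500193}\right) = - \frac{10 \sqrt{8061268889}}{37180123969}$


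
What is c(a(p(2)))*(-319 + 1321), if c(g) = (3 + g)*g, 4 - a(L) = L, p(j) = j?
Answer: 10020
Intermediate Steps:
a(L) = 4 - L
c(g) = g*(3 + g)
c(a(p(2)))*(-319 + 1321) = ((4 - 1*2)*(3 + (4 - 1*2)))*(-319 + 1321) = ((4 - 2)*(3 + (4 - 2)))*1002 = (2*(3 + 2))*1002 = (2*5)*1002 = 10*1002 = 10020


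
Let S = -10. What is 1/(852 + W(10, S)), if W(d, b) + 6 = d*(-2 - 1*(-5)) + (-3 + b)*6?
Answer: 1/798 ≈ 0.0012531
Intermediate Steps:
W(d, b) = -24 + 3*d + 6*b (W(d, b) = -6 + (d*(-2 - 1*(-5)) + (-3 + b)*6) = -6 + (d*(-2 + 5) + (-18 + 6*b)) = -6 + (d*3 + (-18 + 6*b)) = -6 + (3*d + (-18 + 6*b)) = -6 + (-18 + 3*d + 6*b) = -24 + 3*d + 6*b)
1/(852 + W(10, S)) = 1/(852 + (-24 + 3*10 + 6*(-10))) = 1/(852 + (-24 + 30 - 60)) = 1/(852 - 54) = 1/798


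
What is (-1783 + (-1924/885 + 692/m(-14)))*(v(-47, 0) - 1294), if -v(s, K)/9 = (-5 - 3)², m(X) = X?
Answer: 4250645762/1239 ≈ 3.4307e+6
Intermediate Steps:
v(s, K) = -576 (v(s, K) = -9*(-5 - 3)² = -9*(-8)² = -9*64 = -576)
(-1783 + (-1924/885 + 692/m(-14)))*(v(-47, 0) - 1294) = (-1783 + (-1924/885 + 692/(-14)))*(-576 - 1294) = (-1783 + (-1924*1/885 + 692*(-1/14)))*(-1870) = (-1783 + (-1924/885 - 346/7))*(-1870) = (-1783 - 319678/6195)*(-1870) = -11365363/6195*(-1870) = 4250645762/1239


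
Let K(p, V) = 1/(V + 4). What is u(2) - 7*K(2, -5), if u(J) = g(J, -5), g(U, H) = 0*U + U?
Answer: 9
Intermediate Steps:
K(p, V) = 1/(4 + V)
g(U, H) = U (g(U, H) = 0 + U = U)
u(J) = J
u(2) - 7*K(2, -5) = 2 - 7/(4 - 5) = 2 - 7/(-1) = 2 - 7*(-1) = 2 + 7 = 9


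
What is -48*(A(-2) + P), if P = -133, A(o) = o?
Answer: 6480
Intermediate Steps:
-48*(A(-2) + P) = -48*(-2 - 133) = -48*(-135) = 6480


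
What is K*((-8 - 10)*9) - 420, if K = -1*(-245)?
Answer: -40110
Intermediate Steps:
K = 245
K*((-8 - 10)*9) - 420 = 245*((-8 - 10)*9) - 420 = 245*(-18*9) - 420 = 245*(-162) - 420 = -39690 - 420 = -40110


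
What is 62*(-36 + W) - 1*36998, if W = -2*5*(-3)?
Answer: -37370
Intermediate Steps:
W = 30 (W = -10*(-3) = 30)
62*(-36 + W) - 1*36998 = 62*(-36 + 30) - 1*36998 = 62*(-6) - 36998 = -372 - 36998 = -37370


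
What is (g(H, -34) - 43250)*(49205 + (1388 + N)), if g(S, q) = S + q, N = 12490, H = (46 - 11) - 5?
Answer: -2728592082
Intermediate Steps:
H = 30 (H = 35 - 5 = 30)
(g(H, -34) - 43250)*(49205 + (1388 + N)) = ((30 - 34) - 43250)*(49205 + (1388 + 12490)) = (-4 - 43250)*(49205 + 13878) = -43254*63083 = -2728592082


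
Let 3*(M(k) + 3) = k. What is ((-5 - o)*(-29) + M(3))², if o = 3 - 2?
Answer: 29584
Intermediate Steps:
M(k) = -3 + k/3
o = 1
((-5 - o)*(-29) + M(3))² = ((-5 - 1*1)*(-29) + (-3 + (⅓)*3))² = ((-5 - 1)*(-29) + (-3 + 1))² = (-6*(-29) - 2)² = (174 - 2)² = 172² = 29584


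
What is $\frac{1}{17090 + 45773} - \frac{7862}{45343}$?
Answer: $- \frac{494183563}{2850397009} \approx -0.17337$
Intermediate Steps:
$\frac{1}{17090 + 45773} - \frac{7862}{45343} = \frac{1}{62863} - 7862 \cdot \frac{1}{45343} = \frac{1}{62863} - \frac{7862}{45343} = - \frac{494183563}{2850397009}$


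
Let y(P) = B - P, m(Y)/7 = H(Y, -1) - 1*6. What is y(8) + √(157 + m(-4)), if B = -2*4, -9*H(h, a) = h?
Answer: -16 + √1063/3 ≈ -5.1321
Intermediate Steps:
H(h, a) = -h/9
m(Y) = -42 - 7*Y/9 (m(Y) = 7*(-Y/9 - 1*6) = 7*(-Y/9 - 6) = 7*(-6 - Y/9) = -42 - 7*Y/9)
B = -8
y(P) = -8 - P
y(8) + √(157 + m(-4)) = (-8 - 1*8) + √(157 + (-42 - 7/9*(-4))) = (-8 - 8) + √(157 + (-42 + 28/9)) = -16 + √(157 - 350/9) = -16 + √(1063/9) = -16 + √1063/3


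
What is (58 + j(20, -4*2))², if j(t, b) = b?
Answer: 2500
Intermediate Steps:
(58 + j(20, -4*2))² = (58 - 4*2)² = (58 - 8)² = 50² = 2500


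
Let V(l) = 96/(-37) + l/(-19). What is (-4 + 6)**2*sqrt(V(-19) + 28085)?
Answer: 12*sqrt(4271798)/37 ≈ 670.32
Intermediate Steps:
V(l) = -96/37 - l/19 (V(l) = 96*(-1/37) + l*(-1/19) = -96/37 - l/19)
(-4 + 6)**2*sqrt(V(-19) + 28085) = (-4 + 6)**2*sqrt((-96/37 - 1/19*(-19)) + 28085) = 2**2*sqrt((-96/37 + 1) + 28085) = 4*sqrt(-59/37 + 28085) = 4*sqrt(1039086/37) = 4*(3*sqrt(4271798)/37) = 12*sqrt(4271798)/37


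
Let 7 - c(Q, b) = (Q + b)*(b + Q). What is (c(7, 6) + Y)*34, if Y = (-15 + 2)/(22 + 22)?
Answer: -121397/22 ≈ -5518.0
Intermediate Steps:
c(Q, b) = 7 - (Q + b)**2 (c(Q, b) = 7 - (Q + b)*(b + Q) = 7 - (Q + b)*(Q + b) = 7 - (Q + b)**2)
Y = -13/44 ≈ -0.29545
(c(7, 6) + Y)*34 = ((7 - (7 + 6)**2) - 13/44)*34 = ((7 - 1*13**2) - 13/44)*34 = ((7 - 1*169) - 13/44)*34 = ((7 - 169) - 13/44)*34 = (-162 - 13/44)*34 = -7141/44*34 = -121397/22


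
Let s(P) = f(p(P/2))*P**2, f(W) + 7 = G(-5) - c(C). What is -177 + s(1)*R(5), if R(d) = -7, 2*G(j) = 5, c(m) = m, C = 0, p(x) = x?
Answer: -291/2 ≈ -145.50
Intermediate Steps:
G(j) = 5/2 (G(j) = (1/2)*5 = 5/2)
f(W) = -9/2 (f(W) = -7 + (5/2 - 1*0) = -7 + (5/2 + 0) = -7 + 5/2 = -9/2)
s(P) = -9*P**2/2
-177 + s(1)*R(5) = -177 - 9/2*1**2*(-7) = -177 - 9/2*1*(-7) = -177 - 9/2*(-7) = -177 + 63/2 = -291/2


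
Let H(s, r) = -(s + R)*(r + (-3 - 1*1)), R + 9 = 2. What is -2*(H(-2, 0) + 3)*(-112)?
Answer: -7392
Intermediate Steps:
R = -7 (R = -9 + 2 = -7)
H(s, r) = -(-7 + s)*(-4 + r) (H(s, r) = -(s - 7)*(r + (-3 - 1*1)) = -(-7 + s)*(r + (-3 - 1)) = -(-7 + s)*(r - 4) = -(-7 + s)*(-4 + r))
-2*(H(-2, 0) + 3)*(-112) = -2*((-28 + 4*(-2) + 7*0 - 1*0*(-2)) + 3)*(-112) = -2*((-28 - 8 + 0 + 0) + 3)*(-112) = -2*(-36 + 3)*(-112) = -2*(-33)*(-112) = 66*(-112) = -7392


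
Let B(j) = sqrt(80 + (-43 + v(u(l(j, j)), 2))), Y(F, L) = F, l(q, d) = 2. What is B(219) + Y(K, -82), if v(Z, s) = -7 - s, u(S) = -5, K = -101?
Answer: -101 + 2*sqrt(7) ≈ -95.708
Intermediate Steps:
B(j) = 2*sqrt(7) (B(j) = sqrt(80 + (-43 + (-7 - 1*2))) = sqrt(80 + (-43 + (-7 - 2))) = sqrt(80 + (-43 - 9)) = sqrt(80 - 52) = sqrt(28) = 2*sqrt(7))
B(219) + Y(K, -82) = 2*sqrt(7) - 101 = -101 + 2*sqrt(7)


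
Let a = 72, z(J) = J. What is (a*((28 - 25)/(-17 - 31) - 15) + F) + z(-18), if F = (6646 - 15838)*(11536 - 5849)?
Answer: -104552013/2 ≈ -5.2276e+7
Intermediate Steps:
F = -52274904 (F = -9192*5687 = -52274904)
(a*((28 - 25)/(-17 - 31) - 15) + F) + z(-18) = (72*((28 - 25)/(-17 - 31) - 15) - 52274904) - 18 = (72*(3/(-48) - 15) - 52274904) - 18 = (72*(3*(-1/48) - 15) - 52274904) - 18 = (72*(-1/16 - 15) - 52274904) - 18 = (72*(-241/16) - 52274904) - 18 = (-2169/2 - 52274904) - 18 = -104551977/2 - 18 = -104552013/2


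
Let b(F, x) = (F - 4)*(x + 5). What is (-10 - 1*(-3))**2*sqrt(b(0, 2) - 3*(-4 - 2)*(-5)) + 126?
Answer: 126 + 49*I*sqrt(118) ≈ 126.0 + 532.28*I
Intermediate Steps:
b(F, x) = (-4 + F)*(5 + x)
(-10 - 1*(-3))**2*sqrt(b(0, 2) - 3*(-4 - 2)*(-5)) + 126 = (-10 - 1*(-3))**2*sqrt((-20 - 4*2 + 5*0 + 0*2) - 3*(-4 - 2)*(-5)) + 126 = (-10 + 3)**2*sqrt((-20 - 8 + 0 + 0) - 3*(-6)*(-5)) + 126 = (-7)**2*sqrt(-28 + 18*(-5)) + 126 = 49*sqrt(-28 - 90) + 126 = 49*sqrt(-118) + 126 = 49*(I*sqrt(118)) + 126 = 49*I*sqrt(118) + 126 = 126 + 49*I*sqrt(118)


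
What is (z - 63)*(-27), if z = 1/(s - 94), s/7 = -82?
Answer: 1136295/668 ≈ 1701.0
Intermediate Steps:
s = -574 (s = 7*(-82) = -574)
z = -1/668 (z = 1/(-574 - 94) = 1/(-668) = -1/668 ≈ -0.0014970)
(z - 63)*(-27) = (-1/668 - 63)*(-27) = -42085/668*(-27) = 1136295/668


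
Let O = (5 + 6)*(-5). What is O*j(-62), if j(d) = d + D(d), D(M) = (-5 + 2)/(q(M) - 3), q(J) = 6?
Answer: 3465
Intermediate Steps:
D(M) = -1 (D(M) = (-5 + 2)/(6 - 3) = -3/3 = -3*⅓ = -1)
O = -55 (O = 11*(-5) = -55)
j(d) = -1 + d (j(d) = d - 1 = -1 + d)
O*j(-62) = -55*(-1 - 62) = -55*(-63) = 3465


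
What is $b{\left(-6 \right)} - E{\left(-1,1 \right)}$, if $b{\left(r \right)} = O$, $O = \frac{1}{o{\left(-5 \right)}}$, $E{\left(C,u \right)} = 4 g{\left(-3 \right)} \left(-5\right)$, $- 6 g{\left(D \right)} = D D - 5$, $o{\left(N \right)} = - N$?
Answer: $- \frac{197}{15} \approx -13.133$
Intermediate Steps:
$g{\left(D \right)} = \frac{5}{6} - \frac{D^{2}}{6}$ ($g{\left(D \right)} = - \frac{D D - 5}{6} = - \frac{D^{2} - 5}{6} = - \frac{-5 + D^{2}}{6} = \frac{5}{6} - \frac{D^{2}}{6}$)
$E{\left(C,u \right)} = \frac{40}{3}$ ($E{\left(C,u \right)} = 4 \left(\frac{5}{6} - \frac{\left(-3\right)^{2}}{6}\right) \left(-5\right) = 4 \left(\frac{5}{6} - \frac{3}{2}\right) \left(-5\right) = 4 \left(- \frac{2}{3}\right) \left(-5\right) = \left(- \frac{8}{3}\right) \left(-5\right) = \frac{40}{3}$)
$O = \frac{1}{5}$ ($O = \frac{1}{\left(-1\right) \left(-5\right)} = \frac{1}{5} \approx 0.2$)
$b{\left(r \right)} = \frac{1}{5}$
$b{\left(-6 \right)} - E{\left(-1,1 \right)} = \frac{1}{5} - \frac{40}{3} = - \frac{197}{15}$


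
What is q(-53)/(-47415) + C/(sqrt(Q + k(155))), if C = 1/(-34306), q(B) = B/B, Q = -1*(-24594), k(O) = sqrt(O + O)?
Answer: -1/47415 - 1/(34306*sqrt(24594 + sqrt(310))) ≈ -2.1276e-5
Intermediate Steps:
k(O) = sqrt(2)*sqrt(O) (k(O) = sqrt(2*O) = sqrt(2)*sqrt(O))
Q = 24594
q(B) = 1
C = -1/34306 ≈ -2.9149e-5
q(-53)/(-47415) + C/(sqrt(Q + k(155))) = 1/(-47415) - 1/(34306*sqrt(24594 + sqrt(2)*sqrt(155))) = 1*(-1/47415) - 1/(34306*sqrt(24594 + sqrt(310))) = -1/47415 - 1/(34306*sqrt(24594 + sqrt(310)))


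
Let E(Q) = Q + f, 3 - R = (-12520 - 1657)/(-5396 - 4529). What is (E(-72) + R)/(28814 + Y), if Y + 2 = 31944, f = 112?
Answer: 206299/301501650 ≈ 0.00068424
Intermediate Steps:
R = 15598/9925 (R = 3 - (-12520 - 1657)/(-5396 - 4529) = 3 - (-14177)/(-9925) = 3 - (-14177)*(-1)/9925 = 3 - 1*14177/9925 = 3 - 14177/9925 = 15598/9925 ≈ 1.5716)
Y = 31942 (Y = -2 + 31944 = 31942)
E(Q) = 112 + Q (E(Q) = Q + 112 = 112 + Q)
(E(-72) + R)/(28814 + Y) = ((112 - 72) + 15598/9925)/(28814 + 31942) = (40 + 15598/9925)/60756 = (412598/9925)*(1/60756) = 206299/301501650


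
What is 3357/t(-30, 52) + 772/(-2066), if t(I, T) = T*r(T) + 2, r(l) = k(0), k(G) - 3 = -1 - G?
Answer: 3426865/109498 ≈ 31.296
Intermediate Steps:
k(G) = 2 - G (k(G) = 3 + (-1 - G) = 2 - G)
r(l) = 2 (r(l) = 2 - 1*0 = 2 + 0 = 2)
t(I, T) = 2 + 2*T (t(I, T) = T*2 + 2 = 2*T + 2 = 2 + 2*T)
3357/t(-30, 52) + 772/(-2066) = 3357/(2 + 2*52) + 772/(-2066) = 3357/(2 + 104) + 772*(-1/2066) = 3357/106 - 386/1033 = 3426865/109498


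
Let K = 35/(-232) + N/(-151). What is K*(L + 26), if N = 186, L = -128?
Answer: 2470287/17516 ≈ 141.03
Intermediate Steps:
K = -48437/35032 (K = 35/(-232) + 186/(-151) = 35*(-1/232) + 186*(-1/151) = -35/232 - 186/151 = -48437/35032 ≈ -1.3827)
K*(L + 26) = -48437*(-128 + 26)/35032 = -48437/35032*(-102) = 2470287/17516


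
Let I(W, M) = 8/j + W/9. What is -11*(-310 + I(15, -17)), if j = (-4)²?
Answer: 20317/6 ≈ 3386.2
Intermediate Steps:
j = 16
I(W, M) = ½ + W/9 (I(W, M) = 8/16 + W/9 = 8*(1/16) + W*(⅑) = ½ + W/9)
-11*(-310 + I(15, -17)) = -11*(-310 + (½ + (⅑)*15)) = -11*(-310 + (½ + 5/3)) = -11*(-310 + 13/6) = -11*(-1847/6) = 20317/6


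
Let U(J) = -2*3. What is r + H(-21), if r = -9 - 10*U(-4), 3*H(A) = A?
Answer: 44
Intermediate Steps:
U(J) = -6
H(A) = A/3
r = 51 (r = -9 - 10*(-6) = -9 + 60 = 51)
r + H(-21) = 51 + (1/3)*(-21) = 51 - 7 = 44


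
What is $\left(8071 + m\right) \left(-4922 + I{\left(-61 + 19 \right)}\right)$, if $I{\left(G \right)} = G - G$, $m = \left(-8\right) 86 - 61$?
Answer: $-36038884$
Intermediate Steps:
$m = -749$ ($m = -688 - 61 = -749$)
$I{\left(G \right)} = 0$
$\left(8071 + m\right) \left(-4922 + I{\left(-61 + 19 \right)}\right) = \left(8071 - 749\right) \left(-4922 + 0\right) = 7322 \left(-4922\right) = -36038884$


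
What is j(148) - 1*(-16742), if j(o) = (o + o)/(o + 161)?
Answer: 5173574/309 ≈ 16743.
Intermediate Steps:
j(o) = 2*o/(161 + o) (j(o) = (2*o)/(161 + o) = 2*o/(161 + o))
j(148) - 1*(-16742) = 2*148/(161 + 148) - 1*(-16742) = 2*148/309 + 16742 = 2*148*(1/309) + 16742 = 296/309 + 16742 = 5173574/309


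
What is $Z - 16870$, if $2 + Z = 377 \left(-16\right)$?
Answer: $-22904$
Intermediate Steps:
$Z = -6034$ ($Z = -2 + 377 \left(-16\right) = -2 - 6032 = -6034$)
$Z - 16870 = -6034 - 16870 = -22904$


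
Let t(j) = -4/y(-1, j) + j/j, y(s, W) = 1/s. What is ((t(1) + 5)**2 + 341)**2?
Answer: 194481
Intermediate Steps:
t(j) = 5 (t(j) = -4/(1/(-1)) + j/j = -4/(-1) + 1 = -4*(-1) + 1 = 4 + 1 = 5)
((t(1) + 5)**2 + 341)**2 = ((5 + 5)**2 + 341)**2 = (10**2 + 341)**2 = (100 + 341)**2 = 441**2 = 194481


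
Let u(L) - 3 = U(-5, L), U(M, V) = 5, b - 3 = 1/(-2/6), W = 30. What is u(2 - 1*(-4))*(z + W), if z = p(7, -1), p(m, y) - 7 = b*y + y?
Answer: 288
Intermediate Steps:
b = 0 (b = 3 + 1/(-2/6) = 3 + 1/(-2*⅙) = 3 + 1/(-⅓) = 3 - 3 = 0)
u(L) = 8 (u(L) = 3 + 5 = 8)
p(m, y) = 7 + y (p(m, y) = 7 + (0*y + y) = 7 + (0 + y) = 7 + y)
z = 6 (z = 7 - 1 = 6)
u(2 - 1*(-4))*(z + W) = 8*(6 + 30) = 8*36 = 288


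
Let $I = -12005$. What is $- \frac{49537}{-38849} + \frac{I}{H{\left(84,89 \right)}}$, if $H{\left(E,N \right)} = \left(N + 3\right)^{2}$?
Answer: $- \frac{47101077}{328817936} \approx -0.14324$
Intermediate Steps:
$H{\left(E,N \right)} = \left(3 + N\right)^{2}$
$- \frac{49537}{-38849} + \frac{I}{H{\left(84,89 \right)}} = - \frac{49537}{-38849} - \frac{12005}{\left(3 + 89\right)^{2}} = \left(-49537\right) \left(- \frac{1}{38849}\right) - \frac{12005}{92^{2}} = \frac{49537}{38849} - \frac{12005}{8464} = - \frac{47101077}{328817936}$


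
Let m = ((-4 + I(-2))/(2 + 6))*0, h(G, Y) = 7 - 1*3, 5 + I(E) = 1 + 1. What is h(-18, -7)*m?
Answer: 0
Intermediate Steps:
I(E) = -3 (I(E) = -5 + (1 + 1) = -5 + 2 = -3)
h(G, Y) = 4 (h(G, Y) = 7 - 3 = 4)
m = 0 (m = ((-4 - 3)/(2 + 6))*0 = -7/8*0 = 0)
h(-18, -7)*m = 4*0 = 0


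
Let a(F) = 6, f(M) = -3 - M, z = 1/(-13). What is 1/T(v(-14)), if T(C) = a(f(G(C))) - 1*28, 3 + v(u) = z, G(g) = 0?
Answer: -1/22 ≈ -0.045455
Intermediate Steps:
z = -1/13 ≈ -0.076923
v(u) = -40/13 (v(u) = -3 - 1/13 = -40/13)
T(C) = -22 (T(C) = 6 - 1*28 = 6 - 28 = -22)
1/T(v(-14)) = 1/(-22) = -1/22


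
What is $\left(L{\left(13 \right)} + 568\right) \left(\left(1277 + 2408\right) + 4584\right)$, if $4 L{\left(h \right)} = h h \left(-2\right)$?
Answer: $\frac{7996123}{2} \approx 3.9981 \cdot 10^{6}$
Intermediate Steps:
$L{\left(h \right)} = - \frac{h^{2}}{2}$ ($L{\left(h \right)} = \frac{h h \left(-2\right)}{4} = \frac{h^{2} \left(-2\right)}{4} = \frac{\left(-2\right) h^{2}}{4} = - \frac{h^{2}}{2}$)
$\left(L{\left(13 \right)} + 568\right) \left(\left(1277 + 2408\right) + 4584\right) = \left(- \frac{13^{2}}{2} + 568\right) \left(\left(1277 + 2408\right) + 4584\right) = \left(\left(- \frac{1}{2}\right) 169 + 568\right) \left(3685 + 4584\right) = \left(- \frac{169}{2} + 568\right) 8269 = \frac{967}{2} \cdot 8269 = \frac{7996123}{2}$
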